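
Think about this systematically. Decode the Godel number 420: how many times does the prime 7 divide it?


Factorize 420 by dividing by 7 repeatedly.
Division steps: 7 divides 420 exactly 1 time(s).
Exponent of 7 = 1

1


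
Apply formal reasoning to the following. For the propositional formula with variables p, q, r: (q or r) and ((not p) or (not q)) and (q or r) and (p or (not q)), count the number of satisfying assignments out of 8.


Evaluate all 8 assignments for p, q, r:
p=0, q=0, r=0: 0
p=0, q=0, r=1: 1
p=0, q=1, r=0: 0
p=0, q=1, r=1: 0
p=1, q=0, r=0: 0
p=1, q=0, r=1: 1
p=1, q=1, r=0: 0
p=1, q=1, r=1: 0
Satisfying count = 2

2


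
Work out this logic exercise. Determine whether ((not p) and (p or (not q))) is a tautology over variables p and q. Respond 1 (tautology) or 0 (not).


Check all 4 assignments:
p=0, q=0: 1
p=0, q=1: 0
p=1, q=0: 0
p=1, q=1: 0
Satisfying count = 1/4.
Tautology iff count = 4: no.

0


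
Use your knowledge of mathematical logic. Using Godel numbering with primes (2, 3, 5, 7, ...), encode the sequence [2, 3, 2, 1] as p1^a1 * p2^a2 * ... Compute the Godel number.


Encode each element as an exponent of the corresponding prime:
  2^2 = 4
  3^3 = 27
  5^2 = 25
  7^1 = 7
Product = 4 * 27 * 25 * 7 = 18900

18900


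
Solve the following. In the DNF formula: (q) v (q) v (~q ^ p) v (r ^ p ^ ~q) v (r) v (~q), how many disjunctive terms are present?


A DNF formula is a disjunction of terms (conjunctions).
Terms are separated by v.
Counting the disjuncts: 6 terms.

6


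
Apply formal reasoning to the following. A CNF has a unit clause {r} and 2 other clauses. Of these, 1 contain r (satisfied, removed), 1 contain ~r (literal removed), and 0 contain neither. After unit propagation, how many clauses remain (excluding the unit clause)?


Satisfied (removed): 1
Shortened (remain): 1
Unchanged (remain): 0
Remaining = 1 + 0 = 1

1


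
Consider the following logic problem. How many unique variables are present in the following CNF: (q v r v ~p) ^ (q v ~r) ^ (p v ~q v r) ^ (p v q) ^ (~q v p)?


Identify each variable that appears in the formula.
Variables found: p, q, r
Count = 3

3


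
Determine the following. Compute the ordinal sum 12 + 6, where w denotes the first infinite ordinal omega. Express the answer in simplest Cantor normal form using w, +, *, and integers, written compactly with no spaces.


Compute 12 + 6.
Ordinal + is associative but NOT commutative; for finite n>0, n + w = w but w + n stays w+n.
Both operands finite; ordinal + agrees with natural +: 12 + 6 = 18.
Result = 18

18


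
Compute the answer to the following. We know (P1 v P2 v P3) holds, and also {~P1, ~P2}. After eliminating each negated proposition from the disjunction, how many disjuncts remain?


Original disjuncts (3): P1, P2, P3
Negated (eliminate): ~P1, ~P2
Remaining disjuncts: P3
Count = 3 - 2 = 1

1


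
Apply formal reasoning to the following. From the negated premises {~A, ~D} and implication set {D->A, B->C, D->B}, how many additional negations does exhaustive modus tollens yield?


Initial negated facts: {~A, ~D}
Apply modus tollens to closure:
  (no implication fires)
Final negated: {~A, ~D}
New negations: {(none)}
Count = 0

0


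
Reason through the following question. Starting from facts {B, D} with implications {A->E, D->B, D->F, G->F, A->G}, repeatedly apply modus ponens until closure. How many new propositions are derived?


Initial facts: {B, D}
Apply modus ponens to closure:
  D and D->F  =>  F
Final known: {B, D, F}
New propositions: {F}
Count = 1

1


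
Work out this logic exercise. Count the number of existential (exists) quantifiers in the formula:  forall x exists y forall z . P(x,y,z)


Quantifier prefix: forall x exists y forall z
Mark each quantifier type:
  U E U
Universal count = 2, Existential count = 1
Asked for existential (exists) quantifiers: 1

1


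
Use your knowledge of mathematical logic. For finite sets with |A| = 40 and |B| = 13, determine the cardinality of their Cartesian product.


The Cartesian product A x B contains all ordered pairs (a, b).
|A x B| = |A| * |B| = 40 * 13 = 520

520


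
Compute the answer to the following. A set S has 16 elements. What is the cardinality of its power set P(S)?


The power set of a set with n elements has 2^n elements.
|P(S)| = 2^16 = 65536

65536


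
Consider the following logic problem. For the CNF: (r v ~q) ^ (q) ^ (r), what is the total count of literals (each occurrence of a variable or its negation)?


Counting literals in each clause:
Clause 1: 2 literal(s)
Clause 2: 1 literal(s)
Clause 3: 1 literal(s)
Total = 4

4


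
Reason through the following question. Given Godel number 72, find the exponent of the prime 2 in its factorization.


Factorize 72 by dividing by 2 repeatedly.
Division steps: 2 divides 72 exactly 3 time(s).
Exponent of 2 = 3

3


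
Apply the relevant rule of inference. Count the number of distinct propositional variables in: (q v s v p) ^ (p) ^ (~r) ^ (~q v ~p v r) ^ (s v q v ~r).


Identify each variable that appears in the formula.
Variables found: p, q, r, s
Count = 4

4


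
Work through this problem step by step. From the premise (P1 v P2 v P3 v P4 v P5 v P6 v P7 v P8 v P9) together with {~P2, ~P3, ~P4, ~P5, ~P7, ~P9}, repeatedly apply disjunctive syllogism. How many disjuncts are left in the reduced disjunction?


Original disjuncts (9): P1, P2, P3, P4, P5, P6, P7, P8, P9
Negated (eliminate): ~P2, ~P3, ~P4, ~P5, ~P7, ~P9
Remaining disjuncts: P1, P6, P8
Count = 9 - 6 = 3

3


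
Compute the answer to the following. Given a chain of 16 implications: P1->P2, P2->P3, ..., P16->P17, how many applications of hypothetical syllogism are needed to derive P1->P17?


With 16 implications in a chain connecting 17 propositions:
P1->P2, P2->P3, ..., P16->P17
Steps needed = (number of implications) - 1 = 16 - 1 = 15

15


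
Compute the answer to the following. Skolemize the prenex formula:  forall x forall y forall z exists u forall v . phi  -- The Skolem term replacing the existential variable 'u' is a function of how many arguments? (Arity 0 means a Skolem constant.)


Quantifier prefix: forall x forall y forall z exists u forall v
'u' is existentially quantified at position 4.
Universal variables preceding it: x, y, z
Skolem function arity = 3

3


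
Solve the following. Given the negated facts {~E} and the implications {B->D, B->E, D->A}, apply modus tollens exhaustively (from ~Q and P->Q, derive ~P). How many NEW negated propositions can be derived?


Initial negated facts: {~E}
Apply modus tollens to closure:
  ~E and B->E  =>  ~B
Final negated: {~B, ~E}
New negations: {~B}
Count = 1

1


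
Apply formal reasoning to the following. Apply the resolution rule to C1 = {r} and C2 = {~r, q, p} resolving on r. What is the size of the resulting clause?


Remove r from C1 and ~r from C2.
C1 remainder: {}
C2 remainder: {q, p}
Union (resolvent): {p, q}
Resolvent has 2 literal(s).

2


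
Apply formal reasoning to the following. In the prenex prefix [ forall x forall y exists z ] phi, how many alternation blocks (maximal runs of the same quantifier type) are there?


Quantifier-type sequence: A A E  (A=forall, E=exists)
Group into maximal same-type runs:
  Ax2 | Ex1
Number of blocks = 2

2


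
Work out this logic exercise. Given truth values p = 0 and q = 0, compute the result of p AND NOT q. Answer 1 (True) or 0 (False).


p = 0, q = 0
Operation: p AND NOT q
Evaluate: 0 AND NOT 0 = 0

0


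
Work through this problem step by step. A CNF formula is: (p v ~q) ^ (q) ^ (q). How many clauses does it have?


A CNF formula is a conjunction of clauses.
Clauses are separated by ^.
Counting the conjuncts: 3 clauses.

3


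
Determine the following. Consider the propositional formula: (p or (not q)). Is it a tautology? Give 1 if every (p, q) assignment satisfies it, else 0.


Check all 4 assignments:
p=0, q=0: 1
p=0, q=1: 0
p=1, q=0: 1
p=1, q=1: 1
Satisfying count = 3/4.
Tautology iff count = 4: no.

0


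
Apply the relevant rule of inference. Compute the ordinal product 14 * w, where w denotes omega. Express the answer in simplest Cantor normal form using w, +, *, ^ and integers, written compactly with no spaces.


Compute 14 * w.
Ordinal * is associative and left-distributive over +, but NOT commutative; for finite n>1, n*w = w but w*n stays w*n.
For finite n>0, n * w = sup{n*k : k<w} = w. So 14 * w = w.
Result = w

w


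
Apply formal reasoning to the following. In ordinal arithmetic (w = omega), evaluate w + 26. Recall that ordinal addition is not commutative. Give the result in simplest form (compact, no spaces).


Compute w + 26.
Ordinal + is associative but NOT commutative; for finite n>0, n + w = w but w + n stays w+n.
w + 26 is already in normal form (a successor ordinal beyond w).
Result = w+26

w+26


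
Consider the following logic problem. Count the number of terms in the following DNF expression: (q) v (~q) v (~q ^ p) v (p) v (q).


A DNF formula is a disjunction of terms (conjunctions).
Terms are separated by v.
Counting the disjuncts: 5 terms.

5


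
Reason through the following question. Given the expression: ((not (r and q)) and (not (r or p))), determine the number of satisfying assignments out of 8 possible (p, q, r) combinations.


Check all 8 assignments:
p=0, q=0, r=0: 1
p=0, q=0, r=1: 0
p=0, q=1, r=0: 1
p=0, q=1, r=1: 0
p=1, q=0, r=0: 0
p=1, q=0, r=1: 0
p=1, q=1, r=0: 0
p=1, q=1, r=1: 0
Count of True = 2

2


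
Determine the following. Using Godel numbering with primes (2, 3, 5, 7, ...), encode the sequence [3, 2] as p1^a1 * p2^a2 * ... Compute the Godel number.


Encode each element as an exponent of the corresponding prime:
  2^3 = 8
  3^2 = 9
Product = 8 * 9 = 72

72


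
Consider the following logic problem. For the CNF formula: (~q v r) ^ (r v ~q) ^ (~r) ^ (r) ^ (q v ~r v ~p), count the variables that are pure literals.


Check each variable for pure literal status:
p: pure negative
q: mixed (not pure)
r: mixed (not pure)
Pure literal count = 1

1


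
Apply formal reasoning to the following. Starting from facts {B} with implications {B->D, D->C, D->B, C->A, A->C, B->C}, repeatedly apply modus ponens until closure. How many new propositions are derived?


Initial facts: {B}
Apply modus ponens to closure:
  B and B->D  =>  D
  D and D->C  =>  C
  C and C->A  =>  A
Final known: {A, B, C, D}
New propositions: {A, C, D}
Count = 3

3


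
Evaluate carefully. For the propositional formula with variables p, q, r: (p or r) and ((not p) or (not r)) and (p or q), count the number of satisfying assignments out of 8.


Evaluate all 8 assignments for p, q, r:
p=0, q=0, r=0: 0
p=0, q=0, r=1: 0
p=0, q=1, r=0: 0
p=0, q=1, r=1: 1
p=1, q=0, r=0: 1
p=1, q=0, r=1: 0
p=1, q=1, r=0: 1
p=1, q=1, r=1: 0
Satisfying count = 3

3


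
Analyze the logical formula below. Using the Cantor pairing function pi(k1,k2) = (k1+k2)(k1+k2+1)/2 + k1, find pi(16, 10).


k1 + k2 = 26
(k1+k2)(k1+k2+1)/2 = 26 * 27 / 2 = 351
pi = 351 + 16 = 367

367


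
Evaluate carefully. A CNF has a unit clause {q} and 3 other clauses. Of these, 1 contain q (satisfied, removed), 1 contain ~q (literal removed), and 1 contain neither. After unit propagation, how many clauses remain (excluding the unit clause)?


Satisfied (removed): 1
Shortened (remain): 1
Unchanged (remain): 1
Remaining = 1 + 1 = 2

2


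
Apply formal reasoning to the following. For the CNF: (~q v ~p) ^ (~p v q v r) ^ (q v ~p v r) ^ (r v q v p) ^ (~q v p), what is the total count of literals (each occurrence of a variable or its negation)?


Counting literals in each clause:
Clause 1: 2 literal(s)
Clause 2: 3 literal(s)
Clause 3: 3 literal(s)
Clause 4: 3 literal(s)
Clause 5: 2 literal(s)
Total = 13

13


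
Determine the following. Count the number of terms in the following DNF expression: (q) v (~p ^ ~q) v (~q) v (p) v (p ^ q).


A DNF formula is a disjunction of terms (conjunctions).
Terms are separated by v.
Counting the disjuncts: 5 terms.

5


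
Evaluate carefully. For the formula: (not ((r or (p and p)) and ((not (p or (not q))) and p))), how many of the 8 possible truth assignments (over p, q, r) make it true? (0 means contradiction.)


Check all 8 assignments:
p=0, q=0, r=0: 1
p=0, q=0, r=1: 1
p=0, q=1, r=0: 1
p=0, q=1, r=1: 1
p=1, q=0, r=0: 1
p=1, q=0, r=1: 1
p=1, q=1, r=0: 1
p=1, q=1, r=1: 1
Count of True = 8

8


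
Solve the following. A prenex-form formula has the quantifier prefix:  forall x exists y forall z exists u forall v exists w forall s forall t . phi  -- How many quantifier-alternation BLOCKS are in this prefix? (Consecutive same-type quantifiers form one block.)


Quantifier-type sequence: A E A E A E A A  (A=forall, E=exists)
Group into maximal same-type runs:
  Ax1 | Ex1 | Ax1 | Ex1 | Ax1 | Ex1 | Ax2
Number of blocks = 7

7


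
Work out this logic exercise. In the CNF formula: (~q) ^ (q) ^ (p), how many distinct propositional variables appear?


Identify each variable that appears in the formula.
Variables found: p, q
Count = 2

2


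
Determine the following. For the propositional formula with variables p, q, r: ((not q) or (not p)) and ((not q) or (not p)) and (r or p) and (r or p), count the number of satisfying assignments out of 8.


Evaluate all 8 assignments for p, q, r:
p=0, q=0, r=0: 0
p=0, q=0, r=1: 1
p=0, q=1, r=0: 0
p=0, q=1, r=1: 1
p=1, q=0, r=0: 1
p=1, q=0, r=1: 1
p=1, q=1, r=0: 0
p=1, q=1, r=1: 0
Satisfying count = 4

4


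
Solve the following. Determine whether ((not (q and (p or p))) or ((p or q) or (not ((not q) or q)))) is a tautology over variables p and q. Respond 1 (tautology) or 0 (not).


Check all 4 assignments:
p=0, q=0: 1
p=0, q=1: 1
p=1, q=0: 1
p=1, q=1: 1
Satisfying count = 4/4.
Tautology iff count = 4: yes.

1


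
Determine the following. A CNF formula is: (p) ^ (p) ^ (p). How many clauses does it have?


A CNF formula is a conjunction of clauses.
Clauses are separated by ^.
Counting the conjuncts: 3 clauses.

3


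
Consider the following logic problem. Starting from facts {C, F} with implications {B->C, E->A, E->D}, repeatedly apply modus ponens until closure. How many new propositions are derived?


Initial facts: {C, F}
Apply modus ponens to closure:
  (no implication fires)
Final known: {C, F}
New propositions: {(none)}
Count = 0

0


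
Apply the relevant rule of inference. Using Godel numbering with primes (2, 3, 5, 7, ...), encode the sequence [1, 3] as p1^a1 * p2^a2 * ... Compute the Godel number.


Encode each element as an exponent of the corresponding prime:
  2^1 = 2
  3^3 = 27
Product = 2 * 27 = 54

54


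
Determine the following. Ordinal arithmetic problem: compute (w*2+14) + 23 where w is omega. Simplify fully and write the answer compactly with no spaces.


Compute (w*2+14) + 23.
Ordinal + is associative but NOT commutative; for finite n>0, n + w = w but w + n stays w+n.
By associativity: (w*2+14) + 23 = w*2 + (14+23) = w*2+37.
Result = w*2+37

w*2+37


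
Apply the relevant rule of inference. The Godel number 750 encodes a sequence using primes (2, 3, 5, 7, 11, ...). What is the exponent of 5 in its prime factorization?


Factorize 750 by dividing by 5 repeatedly.
Division steps: 5 divides 750 exactly 3 time(s).
Exponent of 5 = 3

3


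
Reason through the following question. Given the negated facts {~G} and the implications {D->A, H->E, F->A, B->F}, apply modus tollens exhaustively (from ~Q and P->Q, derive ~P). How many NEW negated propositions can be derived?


Initial negated facts: {~G}
Apply modus tollens to closure:
  (no implication fires)
Final negated: {~G}
New negations: {(none)}
Count = 0

0


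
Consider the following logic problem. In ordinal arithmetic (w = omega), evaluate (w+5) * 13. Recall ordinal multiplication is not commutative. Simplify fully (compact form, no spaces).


Compute (w+5) * 13.
Ordinal * is associative and left-distributive over +, but NOT commutative; for finite n>1, n*w = w but w*n stays w*n.
(w+5) * 13 = (w+5) repeated 13 times. Each intermediate +5 is absorbed by the following w; only the last survives: w*13+5.
Result = w*13+5

w*13+5


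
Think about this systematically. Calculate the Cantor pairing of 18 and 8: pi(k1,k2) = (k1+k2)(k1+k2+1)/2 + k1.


k1 + k2 = 26
(k1+k2)(k1+k2+1)/2 = 26 * 27 / 2 = 351
pi = 351 + 18 = 369

369


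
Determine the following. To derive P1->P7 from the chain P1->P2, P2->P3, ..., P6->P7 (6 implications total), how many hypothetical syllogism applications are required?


With 6 implications in a chain connecting 7 propositions:
P1->P2, P2->P3, ..., P6->P7
Steps needed = (number of implications) - 1 = 6 - 1 = 5

5


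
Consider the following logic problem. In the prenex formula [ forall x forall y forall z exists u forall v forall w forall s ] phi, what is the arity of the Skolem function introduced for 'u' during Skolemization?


Quantifier prefix: forall x forall y forall z exists u forall v forall w forall s
'u' is existentially quantified at position 4.
Universal variables preceding it: x, y, z
Skolem function arity = 3

3


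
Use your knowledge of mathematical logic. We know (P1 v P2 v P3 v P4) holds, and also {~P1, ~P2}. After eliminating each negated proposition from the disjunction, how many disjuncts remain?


Original disjuncts (4): P1, P2, P3, P4
Negated (eliminate): ~P1, ~P2
Remaining disjuncts: P3, P4
Count = 4 - 2 = 2

2


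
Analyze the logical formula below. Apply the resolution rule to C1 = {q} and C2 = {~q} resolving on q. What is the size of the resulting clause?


Remove q from C1 and ~q from C2.
C1 remainder: {}
C2 remainder: {}
Union (resolvent): {} (empty clause)
Resolvent has 0 literal(s).

0


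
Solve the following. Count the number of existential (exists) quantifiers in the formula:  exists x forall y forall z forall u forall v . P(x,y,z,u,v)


Quantifier prefix: exists x forall y forall z forall u forall v
Mark each quantifier type:
  E U U U U
Universal count = 4, Existential count = 1
Asked for existential (exists) quantifiers: 1

1


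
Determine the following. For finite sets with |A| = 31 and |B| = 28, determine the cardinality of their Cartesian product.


The Cartesian product A x B contains all ordered pairs (a, b).
|A x B| = |A| * |B| = 31 * 28 = 868

868


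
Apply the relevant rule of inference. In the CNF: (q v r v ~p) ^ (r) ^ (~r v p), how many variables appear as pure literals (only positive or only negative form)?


Check each variable for pure literal status:
p: mixed (not pure)
q: pure positive
r: mixed (not pure)
Pure literal count = 1

1


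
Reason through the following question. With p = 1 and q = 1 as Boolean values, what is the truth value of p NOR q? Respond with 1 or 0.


p = 1, q = 1
Operation: p NOR q
Evaluate: 1 NOR 1 = 0

0


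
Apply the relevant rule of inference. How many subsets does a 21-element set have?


The power set of a set with n elements has 2^n elements.
|P(S)| = 2^21 = 2097152

2097152


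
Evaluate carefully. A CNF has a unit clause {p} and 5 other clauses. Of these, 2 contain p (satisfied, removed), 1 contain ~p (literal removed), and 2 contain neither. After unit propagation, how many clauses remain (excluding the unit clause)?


Satisfied (removed): 2
Shortened (remain): 1
Unchanged (remain): 2
Remaining = 1 + 2 = 3

3


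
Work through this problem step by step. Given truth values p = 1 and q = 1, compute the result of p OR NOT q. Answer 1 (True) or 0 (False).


p = 1, q = 1
Operation: p OR NOT q
Evaluate: 1 OR NOT 1 = 1

1


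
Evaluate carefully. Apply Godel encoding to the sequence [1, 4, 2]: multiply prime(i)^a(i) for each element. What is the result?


Encode each element as an exponent of the corresponding prime:
  2^1 = 2
  3^4 = 81
  5^2 = 25
Product = 2 * 81 * 25 = 4050

4050


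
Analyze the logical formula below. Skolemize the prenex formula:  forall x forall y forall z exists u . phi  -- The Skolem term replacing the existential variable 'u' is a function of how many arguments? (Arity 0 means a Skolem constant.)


Quantifier prefix: forall x forall y forall z exists u
'u' is existentially quantified at position 4.
Universal variables preceding it: x, y, z
Skolem function arity = 3

3


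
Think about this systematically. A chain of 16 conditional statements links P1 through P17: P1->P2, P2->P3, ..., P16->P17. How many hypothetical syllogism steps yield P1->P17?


With 16 implications in a chain connecting 17 propositions:
P1->P2, P2->P3, ..., P16->P17
Steps needed = (number of implications) - 1 = 16 - 1 = 15

15


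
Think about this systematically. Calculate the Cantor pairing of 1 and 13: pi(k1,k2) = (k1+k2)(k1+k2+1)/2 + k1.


k1 + k2 = 14
(k1+k2)(k1+k2+1)/2 = 14 * 15 / 2 = 105
pi = 105 + 1 = 106

106


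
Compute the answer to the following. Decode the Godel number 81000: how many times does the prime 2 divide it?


Factorize 81000 by dividing by 2 repeatedly.
Division steps: 2 divides 81000 exactly 3 time(s).
Exponent of 2 = 3

3


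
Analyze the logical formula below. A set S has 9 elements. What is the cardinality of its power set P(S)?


The power set of a set with n elements has 2^n elements.
|P(S)| = 2^9 = 512

512


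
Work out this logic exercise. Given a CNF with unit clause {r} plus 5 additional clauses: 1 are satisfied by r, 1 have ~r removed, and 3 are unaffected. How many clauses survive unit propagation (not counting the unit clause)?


Satisfied (removed): 1
Shortened (remain): 1
Unchanged (remain): 3
Remaining = 1 + 3 = 4

4


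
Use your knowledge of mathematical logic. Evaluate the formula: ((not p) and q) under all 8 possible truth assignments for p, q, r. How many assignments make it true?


Check all 8 assignments:
p=0, q=0, r=0: 0
p=0, q=0, r=1: 0
p=0, q=1, r=0: 1
p=0, q=1, r=1: 1
p=1, q=0, r=0: 0
p=1, q=0, r=1: 0
p=1, q=1, r=0: 0
p=1, q=1, r=1: 0
Count of True = 2

2


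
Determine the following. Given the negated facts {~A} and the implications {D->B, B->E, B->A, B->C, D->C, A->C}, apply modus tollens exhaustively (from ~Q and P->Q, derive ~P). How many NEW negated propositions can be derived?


Initial negated facts: {~A}
Apply modus tollens to closure:
  ~A and B->A  =>  ~B
  ~B and D->B  =>  ~D
Final negated: {~A, ~B, ~D}
New negations: {~B, ~D}
Count = 2

2


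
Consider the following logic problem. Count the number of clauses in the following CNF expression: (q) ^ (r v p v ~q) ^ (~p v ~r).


A CNF formula is a conjunction of clauses.
Clauses are separated by ^.
Counting the conjuncts: 3 clauses.

3


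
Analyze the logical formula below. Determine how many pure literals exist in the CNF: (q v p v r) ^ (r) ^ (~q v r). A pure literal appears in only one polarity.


Check each variable for pure literal status:
p: pure positive
q: mixed (not pure)
r: pure positive
Pure literal count = 2

2


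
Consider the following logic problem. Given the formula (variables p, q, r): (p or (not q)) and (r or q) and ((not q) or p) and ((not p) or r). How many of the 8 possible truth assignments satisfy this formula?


Evaluate all 8 assignments for p, q, r:
p=0, q=0, r=0: 0
p=0, q=0, r=1: 1
p=0, q=1, r=0: 0
p=0, q=1, r=1: 0
p=1, q=0, r=0: 0
p=1, q=0, r=1: 1
p=1, q=1, r=0: 0
p=1, q=1, r=1: 1
Satisfying count = 3

3


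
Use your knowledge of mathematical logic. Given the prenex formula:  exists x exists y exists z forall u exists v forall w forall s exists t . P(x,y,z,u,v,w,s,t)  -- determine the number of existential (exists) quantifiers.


Quantifier prefix: exists x exists y exists z forall u exists v forall w forall s exists t
Mark each quantifier type:
  E E E U E U U E
Universal count = 3, Existential count = 5
Asked for existential (exists) quantifiers: 5

5


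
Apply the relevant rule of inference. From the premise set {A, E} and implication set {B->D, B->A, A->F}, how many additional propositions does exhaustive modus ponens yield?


Initial facts: {A, E}
Apply modus ponens to closure:
  A and A->F  =>  F
Final known: {A, E, F}
New propositions: {F}
Count = 1

1


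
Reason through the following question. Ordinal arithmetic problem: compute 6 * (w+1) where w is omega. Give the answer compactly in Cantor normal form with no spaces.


Compute 6 * (w+1).
Ordinal * is associative and left-distributive over +, but NOT commutative; for finite n>1, n*w = w but w*n stays w*n.
By left-distributivity: 6 * (w+1) = 6*w + 6*1 = w + 6 = w+6.
Result = w+6

w+6


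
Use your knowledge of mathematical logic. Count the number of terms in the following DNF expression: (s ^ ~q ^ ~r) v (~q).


A DNF formula is a disjunction of terms (conjunctions).
Terms are separated by v.
Counting the disjuncts: 2 terms.

2


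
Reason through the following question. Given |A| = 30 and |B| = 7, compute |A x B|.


The Cartesian product A x B contains all ordered pairs (a, b).
|A x B| = |A| * |B| = 30 * 7 = 210

210


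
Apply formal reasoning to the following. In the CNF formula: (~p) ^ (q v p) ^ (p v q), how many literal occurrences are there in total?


Counting literals in each clause:
Clause 1: 1 literal(s)
Clause 2: 2 literal(s)
Clause 3: 2 literal(s)
Total = 5

5


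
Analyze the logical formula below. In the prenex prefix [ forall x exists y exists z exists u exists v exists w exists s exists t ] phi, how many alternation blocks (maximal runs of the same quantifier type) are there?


Quantifier-type sequence: A E E E E E E E  (A=forall, E=exists)
Group into maximal same-type runs:
  Ax1 | Ex7
Number of blocks = 2

2


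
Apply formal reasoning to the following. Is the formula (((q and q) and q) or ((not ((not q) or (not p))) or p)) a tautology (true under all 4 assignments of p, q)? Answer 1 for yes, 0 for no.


Check all 4 assignments:
p=0, q=0: 0
p=0, q=1: 1
p=1, q=0: 1
p=1, q=1: 1
Satisfying count = 3/4.
Tautology iff count = 4: no.

0


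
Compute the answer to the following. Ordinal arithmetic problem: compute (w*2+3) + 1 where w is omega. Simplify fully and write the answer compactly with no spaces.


Compute (w*2+3) + 1.
Ordinal + is associative but NOT commutative; for finite n>0, n + w = w but w + n stays w+n.
By associativity: (w*2+3) + 1 = w*2 + (3+1) = w*2+4.
Result = w*2+4

w*2+4


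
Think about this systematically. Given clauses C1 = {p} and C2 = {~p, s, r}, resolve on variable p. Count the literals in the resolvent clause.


Remove p from C1 and ~p from C2.
C1 remainder: {}
C2 remainder: {s, r}
Union (resolvent): {r, s}
Resolvent has 2 literal(s).

2


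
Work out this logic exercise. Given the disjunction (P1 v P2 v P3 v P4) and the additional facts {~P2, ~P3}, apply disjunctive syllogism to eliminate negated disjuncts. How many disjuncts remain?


Original disjuncts (4): P1, P2, P3, P4
Negated (eliminate): ~P2, ~P3
Remaining disjuncts: P1, P4
Count = 4 - 2 = 2

2


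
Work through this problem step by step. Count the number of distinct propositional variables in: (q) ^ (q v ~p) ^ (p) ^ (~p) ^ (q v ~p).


Identify each variable that appears in the formula.
Variables found: p, q
Count = 2

2


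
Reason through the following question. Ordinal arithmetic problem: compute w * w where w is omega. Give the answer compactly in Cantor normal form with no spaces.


Compute w * w.
Ordinal * is associative and left-distributive over +, but NOT commutative; for finite n>1, n*w = w but w*n stays w*n.
w * w = w^2 by definition.
Result = w^2

w^2


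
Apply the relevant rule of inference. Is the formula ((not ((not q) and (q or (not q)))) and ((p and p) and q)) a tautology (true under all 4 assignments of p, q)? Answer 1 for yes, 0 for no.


Check all 4 assignments:
p=0, q=0: 0
p=0, q=1: 0
p=1, q=0: 0
p=1, q=1: 1
Satisfying count = 1/4.
Tautology iff count = 4: no.

0


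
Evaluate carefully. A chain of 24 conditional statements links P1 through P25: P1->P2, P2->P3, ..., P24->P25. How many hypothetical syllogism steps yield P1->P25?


With 24 implications in a chain connecting 25 propositions:
P1->P2, P2->P3, ..., P24->P25
Steps needed = (number of implications) - 1 = 24 - 1 = 23

23


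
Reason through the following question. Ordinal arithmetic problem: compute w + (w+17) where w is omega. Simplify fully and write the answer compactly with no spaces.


Compute w + (w+17).
Ordinal + is associative but NOT commutative; for finite n>0, n + w = w but w + n stays w+n.
w + (w+17) = (w+w) + 17 = w*2+17.
Result = w*2+17

w*2+17


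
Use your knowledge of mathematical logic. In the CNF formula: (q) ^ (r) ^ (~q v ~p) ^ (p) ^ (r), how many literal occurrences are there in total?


Counting literals in each clause:
Clause 1: 1 literal(s)
Clause 2: 1 literal(s)
Clause 3: 2 literal(s)
Clause 4: 1 literal(s)
Clause 5: 1 literal(s)
Total = 6

6


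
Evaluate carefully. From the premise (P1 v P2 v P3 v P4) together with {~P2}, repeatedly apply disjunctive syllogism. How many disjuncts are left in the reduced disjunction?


Original disjuncts (4): P1, P2, P3, P4
Negated (eliminate): ~P2
Remaining disjuncts: P1, P3, P4
Count = 4 - 1 = 3

3


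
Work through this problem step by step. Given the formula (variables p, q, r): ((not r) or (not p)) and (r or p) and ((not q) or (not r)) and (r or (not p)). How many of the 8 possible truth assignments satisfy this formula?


Evaluate all 8 assignments for p, q, r:
p=0, q=0, r=0: 0
p=0, q=0, r=1: 1
p=0, q=1, r=0: 0
p=0, q=1, r=1: 0
p=1, q=0, r=0: 0
p=1, q=0, r=1: 0
p=1, q=1, r=0: 0
p=1, q=1, r=1: 0
Satisfying count = 1

1


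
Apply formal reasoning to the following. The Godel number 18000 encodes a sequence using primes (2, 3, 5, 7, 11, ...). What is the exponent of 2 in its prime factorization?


Factorize 18000 by dividing by 2 repeatedly.
Division steps: 2 divides 18000 exactly 4 time(s).
Exponent of 2 = 4

4


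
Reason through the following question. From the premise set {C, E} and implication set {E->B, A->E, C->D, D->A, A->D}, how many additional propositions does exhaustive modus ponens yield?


Initial facts: {C, E}
Apply modus ponens to closure:
  E and E->B  =>  B
  C and C->D  =>  D
  D and D->A  =>  A
Final known: {A, B, C, D, E}
New propositions: {A, B, D}
Count = 3

3


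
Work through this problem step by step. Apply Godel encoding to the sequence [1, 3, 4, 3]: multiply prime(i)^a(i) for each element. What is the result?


Encode each element as an exponent of the corresponding prime:
  2^1 = 2
  3^3 = 27
  5^4 = 625
  7^3 = 343
Product = 2 * 27 * 625 * 343 = 11576250

11576250


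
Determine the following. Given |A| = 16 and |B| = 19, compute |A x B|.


The Cartesian product A x B contains all ordered pairs (a, b).
|A x B| = |A| * |B| = 16 * 19 = 304

304


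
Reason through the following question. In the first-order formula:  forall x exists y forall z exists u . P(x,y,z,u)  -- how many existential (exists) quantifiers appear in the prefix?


Quantifier prefix: forall x exists y forall z exists u
Mark each quantifier type:
  U E U E
Universal count = 2, Existential count = 2
Asked for existential (exists) quantifiers: 2

2


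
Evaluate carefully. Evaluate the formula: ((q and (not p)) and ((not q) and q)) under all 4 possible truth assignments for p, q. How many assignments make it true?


Check all 4 assignments:
p=0, q=0: 0
p=0, q=1: 0
p=1, q=0: 0
p=1, q=1: 0
Count of True = 0

0


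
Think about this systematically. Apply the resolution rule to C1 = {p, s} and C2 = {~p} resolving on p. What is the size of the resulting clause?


Remove p from C1 and ~p from C2.
C1 remainder: {s}
C2 remainder: {}
Union (resolvent): {s}
Resolvent has 1 literal(s).

1


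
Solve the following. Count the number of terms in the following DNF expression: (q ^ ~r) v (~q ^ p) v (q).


A DNF formula is a disjunction of terms (conjunctions).
Terms are separated by v.
Counting the disjuncts: 3 terms.

3


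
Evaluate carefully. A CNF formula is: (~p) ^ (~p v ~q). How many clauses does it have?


A CNF formula is a conjunction of clauses.
Clauses are separated by ^.
Counting the conjuncts: 2 clauses.

2


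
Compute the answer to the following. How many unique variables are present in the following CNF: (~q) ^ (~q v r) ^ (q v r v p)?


Identify each variable that appears in the formula.
Variables found: p, q, r
Count = 3

3


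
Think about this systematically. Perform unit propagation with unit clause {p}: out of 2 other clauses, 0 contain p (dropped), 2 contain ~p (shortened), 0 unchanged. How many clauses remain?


Satisfied (removed): 0
Shortened (remain): 2
Unchanged (remain): 0
Remaining = 2 + 0 = 2

2


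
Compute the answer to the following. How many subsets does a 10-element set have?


The power set of a set with n elements has 2^n elements.
|P(S)| = 2^10 = 1024

1024


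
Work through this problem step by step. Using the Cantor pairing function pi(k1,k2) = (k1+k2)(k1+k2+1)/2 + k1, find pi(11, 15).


k1 + k2 = 26
(k1+k2)(k1+k2+1)/2 = 26 * 27 / 2 = 351
pi = 351 + 11 = 362

362


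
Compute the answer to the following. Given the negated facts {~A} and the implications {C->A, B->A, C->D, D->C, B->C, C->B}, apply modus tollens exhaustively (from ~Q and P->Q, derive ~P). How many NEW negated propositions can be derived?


Initial negated facts: {~A}
Apply modus tollens to closure:
  ~A and C->A  =>  ~C
  ~A and B->A  =>  ~B
  ~C and D->C  =>  ~D
Final negated: {~A, ~B, ~C, ~D}
New negations: {~B, ~C, ~D}
Count = 3

3


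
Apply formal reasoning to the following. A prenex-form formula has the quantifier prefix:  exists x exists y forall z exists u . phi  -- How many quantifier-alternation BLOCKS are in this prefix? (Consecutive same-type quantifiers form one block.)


Quantifier-type sequence: E E A E  (A=forall, E=exists)
Group into maximal same-type runs:
  Ex2 | Ax1 | Ex1
Number of blocks = 3

3


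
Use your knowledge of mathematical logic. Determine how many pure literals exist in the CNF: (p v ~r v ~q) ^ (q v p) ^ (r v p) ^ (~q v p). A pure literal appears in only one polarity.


Check each variable for pure literal status:
p: pure positive
q: mixed (not pure)
r: mixed (not pure)
Pure literal count = 1

1


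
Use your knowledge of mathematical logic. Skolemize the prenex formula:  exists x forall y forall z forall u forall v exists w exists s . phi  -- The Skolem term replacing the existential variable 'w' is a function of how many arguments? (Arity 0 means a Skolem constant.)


Quantifier prefix: exists x forall y forall z forall u forall v exists w exists s
'w' is existentially quantified at position 6.
Universal variables preceding it: y, z, u, v
Skolem function arity = 4

4


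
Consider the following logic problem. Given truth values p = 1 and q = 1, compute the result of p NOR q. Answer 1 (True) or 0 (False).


p = 1, q = 1
Operation: p NOR q
Evaluate: 1 NOR 1 = 0

0


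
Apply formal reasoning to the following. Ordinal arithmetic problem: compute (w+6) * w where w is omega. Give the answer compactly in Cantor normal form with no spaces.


Compute (w+6) * w.
Ordinal * is associative and left-distributive over +, but NOT commutative; for finite n>1, n*w = w but w*n stays w*n.
(w+6) * w = sup{(w+6)*k : k<w} = sup{w*k+6} = w^2 (the +6 tail is absorbed in the limit).
Result = w^2

w^2


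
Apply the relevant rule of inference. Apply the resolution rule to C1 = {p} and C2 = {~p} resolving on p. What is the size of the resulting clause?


Remove p from C1 and ~p from C2.
C1 remainder: {}
C2 remainder: {}
Union (resolvent): {} (empty clause)
Resolvent has 0 literal(s).

0


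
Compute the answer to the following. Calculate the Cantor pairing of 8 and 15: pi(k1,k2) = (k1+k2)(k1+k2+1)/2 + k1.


k1 + k2 = 23
(k1+k2)(k1+k2+1)/2 = 23 * 24 / 2 = 276
pi = 276 + 8 = 284

284


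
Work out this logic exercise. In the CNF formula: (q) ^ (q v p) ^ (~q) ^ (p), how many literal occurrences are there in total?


Counting literals in each clause:
Clause 1: 1 literal(s)
Clause 2: 2 literal(s)
Clause 3: 1 literal(s)
Clause 4: 1 literal(s)
Total = 5

5


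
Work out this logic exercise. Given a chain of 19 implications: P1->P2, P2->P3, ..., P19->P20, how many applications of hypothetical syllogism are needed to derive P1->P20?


With 19 implications in a chain connecting 20 propositions:
P1->P2, P2->P3, ..., P19->P20
Steps needed = (number of implications) - 1 = 19 - 1 = 18

18


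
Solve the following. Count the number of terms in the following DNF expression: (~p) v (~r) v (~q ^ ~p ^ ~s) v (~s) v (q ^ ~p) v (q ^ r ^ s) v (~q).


A DNF formula is a disjunction of terms (conjunctions).
Terms are separated by v.
Counting the disjuncts: 7 terms.

7


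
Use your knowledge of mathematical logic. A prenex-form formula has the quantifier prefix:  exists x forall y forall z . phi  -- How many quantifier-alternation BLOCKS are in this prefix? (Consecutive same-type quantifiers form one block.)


Quantifier-type sequence: E A A  (A=forall, E=exists)
Group into maximal same-type runs:
  Ex1 | Ax2
Number of blocks = 2

2


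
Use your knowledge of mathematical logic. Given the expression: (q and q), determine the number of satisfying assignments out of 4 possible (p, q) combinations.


Check all 4 assignments:
p=0, q=0: 0
p=0, q=1: 1
p=1, q=0: 0
p=1, q=1: 1
Count of True = 2

2


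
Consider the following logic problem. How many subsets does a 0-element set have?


The power set of a set with n elements has 2^n elements.
|P(S)| = 2^0 = 1

1


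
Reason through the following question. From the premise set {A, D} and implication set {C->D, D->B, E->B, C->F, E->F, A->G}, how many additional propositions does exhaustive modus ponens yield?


Initial facts: {A, D}
Apply modus ponens to closure:
  D and D->B  =>  B
  A and A->G  =>  G
Final known: {A, B, D, G}
New propositions: {B, G}
Count = 2

2


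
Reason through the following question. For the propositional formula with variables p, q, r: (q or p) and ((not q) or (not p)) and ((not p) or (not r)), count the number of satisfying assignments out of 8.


Evaluate all 8 assignments for p, q, r:
p=0, q=0, r=0: 0
p=0, q=0, r=1: 0
p=0, q=1, r=0: 1
p=0, q=1, r=1: 1
p=1, q=0, r=0: 1
p=1, q=0, r=1: 0
p=1, q=1, r=0: 0
p=1, q=1, r=1: 0
Satisfying count = 3

3


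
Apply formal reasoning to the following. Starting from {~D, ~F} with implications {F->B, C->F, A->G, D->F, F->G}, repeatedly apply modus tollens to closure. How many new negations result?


Initial negated facts: {~D, ~F}
Apply modus tollens to closure:
  ~F and C->F  =>  ~C
Final negated: {~C, ~D, ~F}
New negations: {~C}
Count = 1

1


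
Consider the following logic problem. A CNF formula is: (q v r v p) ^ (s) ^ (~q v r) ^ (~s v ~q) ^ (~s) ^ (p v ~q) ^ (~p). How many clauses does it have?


A CNF formula is a conjunction of clauses.
Clauses are separated by ^.
Counting the conjuncts: 7 clauses.

7


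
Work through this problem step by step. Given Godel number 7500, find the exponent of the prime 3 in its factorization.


Factorize 7500 by dividing by 3 repeatedly.
Division steps: 3 divides 7500 exactly 1 time(s).
Exponent of 3 = 1

1


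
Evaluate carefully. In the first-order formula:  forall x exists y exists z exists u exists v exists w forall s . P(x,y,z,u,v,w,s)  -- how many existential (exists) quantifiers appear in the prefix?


Quantifier prefix: forall x exists y exists z exists u exists v exists w forall s
Mark each quantifier type:
  U E E E E E U
Universal count = 2, Existential count = 5
Asked for existential (exists) quantifiers: 5

5


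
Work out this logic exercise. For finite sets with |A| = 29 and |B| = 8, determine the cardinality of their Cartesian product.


The Cartesian product A x B contains all ordered pairs (a, b).
|A x B| = |A| * |B| = 29 * 8 = 232

232


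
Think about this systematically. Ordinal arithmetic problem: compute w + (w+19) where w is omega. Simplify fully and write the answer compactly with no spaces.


Compute w + (w+19).
Ordinal + is associative but NOT commutative; for finite n>0, n + w = w but w + n stays w+n.
w + (w+19) = (w+w) + 19 = w*2+19.
Result = w*2+19

w*2+19
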